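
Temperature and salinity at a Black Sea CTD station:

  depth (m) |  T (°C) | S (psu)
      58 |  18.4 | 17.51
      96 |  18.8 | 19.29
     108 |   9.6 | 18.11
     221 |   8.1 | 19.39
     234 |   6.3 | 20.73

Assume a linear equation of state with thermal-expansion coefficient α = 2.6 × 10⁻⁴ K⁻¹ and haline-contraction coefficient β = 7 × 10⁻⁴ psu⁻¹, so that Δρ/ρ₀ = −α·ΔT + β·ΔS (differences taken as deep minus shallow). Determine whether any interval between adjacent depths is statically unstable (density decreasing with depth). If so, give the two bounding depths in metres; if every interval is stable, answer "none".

none

Evaluate Δρ/ρ₀ = −αΔT + βΔS across each adjacent pair:
  58–96 m: −αΔT+βΔS = −(2.6 × 10⁻⁴)(+0.4)+(7 × 10⁻⁴)(+1.78) = 1.1 × 10⁻³ → stable
  96–108 m: −αΔT+βΔS = −(2.6 × 10⁻⁴)(-9.2)+(7 × 10⁻⁴)(-1.18) = 1.6 × 10⁻³ → stable
  108–221 m: −αΔT+βΔS = −(2.6 × 10⁻⁴)(-1.5)+(7 × 10⁻⁴)(+1.28) = 1.3 × 10⁻³ → stable
  221–234 m: −αΔT+βΔS = −(2.6 × 10⁻⁴)(-1.8)+(7 × 10⁻⁴)(+1.34) = 1.4 × 10⁻³ → stable
Every interval has Δρ > 0: the column is stably stratified throughout.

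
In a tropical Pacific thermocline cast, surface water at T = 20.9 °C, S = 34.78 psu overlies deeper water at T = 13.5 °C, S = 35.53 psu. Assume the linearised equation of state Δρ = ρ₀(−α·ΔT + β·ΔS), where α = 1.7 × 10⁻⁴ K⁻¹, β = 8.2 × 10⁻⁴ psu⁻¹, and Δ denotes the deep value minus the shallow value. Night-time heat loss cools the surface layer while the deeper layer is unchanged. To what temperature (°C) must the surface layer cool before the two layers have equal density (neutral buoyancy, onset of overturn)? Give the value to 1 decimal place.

9.9 °C

Neutral buoyancy requires Δρ = 0, i.e. −α(T_deep − T_surf′) + β(S_deep − S_surf) = 0.
T_surf′ = T_deep − (β/α)·ΔS = 13.5 − (8.2 × 10⁻⁴/1.7 × 10⁻⁴)·(+0.75) = 9.882 °C.
Cooling required: 20.9 − (9.882) = 11.018 °C.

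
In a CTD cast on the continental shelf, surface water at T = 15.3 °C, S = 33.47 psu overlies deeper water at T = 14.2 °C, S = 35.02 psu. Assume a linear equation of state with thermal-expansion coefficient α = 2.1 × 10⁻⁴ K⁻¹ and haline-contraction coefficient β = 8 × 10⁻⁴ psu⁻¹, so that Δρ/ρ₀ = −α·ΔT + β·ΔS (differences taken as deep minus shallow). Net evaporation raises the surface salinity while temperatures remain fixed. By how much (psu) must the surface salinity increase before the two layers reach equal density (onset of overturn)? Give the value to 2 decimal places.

Neutral buoyancy requires −α(T_deep − T_surf) + β(S_deep − S_surf′) = 0.
S_surf′ = S_deep − (α/β)·ΔT = 35.02 − (2.1 × 10⁻⁴/8 × 10⁻⁴)·(-1.1) = 35.3088 psu.
Increase required: 35.3088 − 33.47 = 1.8388 psu.

1.84 psu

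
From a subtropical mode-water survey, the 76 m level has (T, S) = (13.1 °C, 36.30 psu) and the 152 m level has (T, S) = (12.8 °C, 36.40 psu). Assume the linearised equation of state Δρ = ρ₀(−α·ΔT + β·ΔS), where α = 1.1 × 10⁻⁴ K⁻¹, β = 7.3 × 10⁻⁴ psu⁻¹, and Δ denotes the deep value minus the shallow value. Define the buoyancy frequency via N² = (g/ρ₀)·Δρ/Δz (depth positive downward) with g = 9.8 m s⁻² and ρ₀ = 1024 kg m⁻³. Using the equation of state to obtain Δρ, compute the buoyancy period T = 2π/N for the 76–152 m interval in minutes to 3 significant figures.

28.3 min

ΔT = -0.3 K, ΔS = +0.10 psu (deep − shallow).
Δρ/ρ₀ = −αΔT + βΔS = 3.30 × 10⁻⁵ + 7.30 × 10⁻⁵ = 1.06 × 10⁻⁴, so Δρ ≈ 0.1085 kg m⁻³.
N² = (g/ρ₀)·Δρ/Δz = g·(Δρ/ρ₀)/Δz = 9.8 × 1.06 × 10⁻⁴ / 76 = 1.3668 × 10⁻⁵ s⁻².
N = √(1.3668 × 10⁻⁵) = 3.6970 × 10⁻³ rad s⁻¹ → T = 2π/N = 1.6995 × 10³ s = 28.325 min ≈ 28.3 min.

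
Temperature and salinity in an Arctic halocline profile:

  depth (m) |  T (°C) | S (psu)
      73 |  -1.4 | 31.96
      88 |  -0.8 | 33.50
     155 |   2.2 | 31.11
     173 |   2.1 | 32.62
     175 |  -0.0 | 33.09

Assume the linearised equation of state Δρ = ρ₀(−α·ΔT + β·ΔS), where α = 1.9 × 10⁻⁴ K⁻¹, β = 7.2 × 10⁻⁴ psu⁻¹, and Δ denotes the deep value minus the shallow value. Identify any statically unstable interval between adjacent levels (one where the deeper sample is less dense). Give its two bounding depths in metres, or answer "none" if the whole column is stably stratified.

Evaluate Δρ/ρ₀ = −αΔT + βΔS across each adjacent pair:
  73–88 m: −αΔT+βΔS = −(1.9 × 10⁻⁴)(+0.6)+(7.2 × 10⁻⁴)(+1.54) = 9.9 × 10⁻⁴ → stable
  88–155 m: −αΔT+βΔS = −(1.9 × 10⁻⁴)(+3.0)+(7.2 × 10⁻⁴)(-2.39) = -2.3 × 10⁻³ → UNSTABLE
  155–173 m: −αΔT+βΔS = −(1.9 × 10⁻⁴)(-0.1)+(7.2 × 10⁻⁴)(+1.51) = 1.1 × 10⁻³ → stable
  173–175 m: −αΔT+βΔS = −(1.9 × 10⁻⁴)(-2.1)+(7.2 × 10⁻⁴)(+0.47) = 7.4 × 10⁻⁴ → stable
The 88–155 m interval has Δρ < 0: lighter water underlies denser water.

88–155 m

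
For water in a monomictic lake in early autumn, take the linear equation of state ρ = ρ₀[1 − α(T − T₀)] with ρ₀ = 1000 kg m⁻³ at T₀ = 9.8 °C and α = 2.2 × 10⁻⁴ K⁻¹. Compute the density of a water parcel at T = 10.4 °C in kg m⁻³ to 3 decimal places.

999.868 kg m⁻³

T − T₀ = +0.6 K.
Bracket = 1 − α·(+0.6) = 1 + (-1.32 × 10⁻⁴) = 0.9998680.
ρ = 1000 × 0.9998680 = 999.868 kg m⁻³.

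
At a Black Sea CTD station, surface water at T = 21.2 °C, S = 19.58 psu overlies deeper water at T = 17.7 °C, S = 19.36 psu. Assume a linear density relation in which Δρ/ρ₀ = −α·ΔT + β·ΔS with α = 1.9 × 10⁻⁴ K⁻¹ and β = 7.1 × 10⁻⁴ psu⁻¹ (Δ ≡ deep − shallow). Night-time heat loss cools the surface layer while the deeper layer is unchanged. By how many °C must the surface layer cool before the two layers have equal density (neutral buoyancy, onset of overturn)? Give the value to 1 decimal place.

Neutral buoyancy requires Δρ = 0, i.e. −α(T_deep − T_surf′) + β(S_deep − S_surf) = 0.
T_surf′ = T_deep − (β/α)·ΔS = 17.7 − (7.1 × 10⁻⁴/1.9 × 10⁻⁴)·(-0.22) = 18.522 °C.
Cooling required: 21.2 − (18.522) = 2.678 °C.

2.7 °C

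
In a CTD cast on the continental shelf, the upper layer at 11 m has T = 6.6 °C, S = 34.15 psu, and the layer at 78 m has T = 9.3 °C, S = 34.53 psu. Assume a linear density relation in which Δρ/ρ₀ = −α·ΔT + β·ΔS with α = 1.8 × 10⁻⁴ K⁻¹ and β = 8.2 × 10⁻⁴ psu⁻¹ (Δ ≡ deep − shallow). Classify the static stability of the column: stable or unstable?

unstable

ΔT = 9.3 − 6.6 = +2.7 K and ΔS = 34.53 − 34.15 = +0.38 psu (deep − shallow).
−αΔT = -4.86 × 10⁻⁴; βΔS = 3.116 × 10⁻⁴; sum Δρ/ρ₀ = -1.744 × 10⁻⁴.
Δρ/ρ₀ < 0, so Δρ < 0: deeper water is lighter → statically unstable; the column would overturn.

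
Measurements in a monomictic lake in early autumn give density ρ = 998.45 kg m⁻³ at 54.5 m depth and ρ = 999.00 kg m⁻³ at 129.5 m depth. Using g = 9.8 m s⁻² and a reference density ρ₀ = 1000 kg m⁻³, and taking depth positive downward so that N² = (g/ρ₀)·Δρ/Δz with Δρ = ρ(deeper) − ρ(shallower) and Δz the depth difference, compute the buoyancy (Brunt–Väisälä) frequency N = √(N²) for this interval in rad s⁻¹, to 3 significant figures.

8.48 × 10⁻³ rad s⁻¹

Δρ = 999.00 − 998.45 = 0.55 kg m⁻³ over Δz = 129.5 − 54.5 = 75 m.
N² = (9.8/1000) × (0.55/75) = 7.1867 × 10⁻⁵ s⁻².
N = √(7.1867 × 10⁻⁵) = 8.4774 × 10⁻³ rad s⁻¹ ≈ 8.48 × 10⁻³ rad s⁻¹.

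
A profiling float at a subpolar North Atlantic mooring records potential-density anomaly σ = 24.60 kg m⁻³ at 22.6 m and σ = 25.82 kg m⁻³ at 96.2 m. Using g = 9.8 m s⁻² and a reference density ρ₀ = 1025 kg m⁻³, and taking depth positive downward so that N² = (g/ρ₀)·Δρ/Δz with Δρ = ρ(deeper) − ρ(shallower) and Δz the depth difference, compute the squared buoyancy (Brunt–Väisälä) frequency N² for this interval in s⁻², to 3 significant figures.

Δρ = 1025.82 − 1024.60 = 1.22 kg m⁻³ over Δz = 96.2 − 22.6 = 73.6 m.
N² = (9.8/1025) × (1.22/73.6) = 1.5848 × 10⁻⁴ s⁻² ≈ 1.58 × 10⁻⁴ s⁻².

1.58 × 10⁻⁴ s⁻²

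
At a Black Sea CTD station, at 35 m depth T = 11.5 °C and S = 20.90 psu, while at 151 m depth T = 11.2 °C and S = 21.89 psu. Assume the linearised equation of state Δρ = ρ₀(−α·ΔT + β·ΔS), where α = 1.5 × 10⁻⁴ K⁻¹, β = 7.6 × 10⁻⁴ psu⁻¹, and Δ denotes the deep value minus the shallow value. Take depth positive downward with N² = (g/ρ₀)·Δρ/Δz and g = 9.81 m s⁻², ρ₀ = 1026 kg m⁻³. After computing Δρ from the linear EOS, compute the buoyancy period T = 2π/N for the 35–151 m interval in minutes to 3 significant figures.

ΔT = -0.3 K, ΔS = +0.99 psu (deep − shallow).
Δρ/ρ₀ = −αΔT + βΔS = 4.50 × 10⁻⁵ + 7.524 × 10⁻⁴ = 7.974 × 10⁻⁴, so Δρ ≈ 0.8181 kg m⁻³.
N² = (g/ρ₀)·Δρ/Δz = g·(Δρ/ρ₀)/Δz = 9.81 × 7.974 × 10⁻⁴ / 116 = 6.7435 × 10⁻⁵ s⁻².
N = √(6.7435 × 10⁻⁵) = 8.2119 × 10⁻³ rad s⁻¹ → T = 2π/N = 765.13 s = 12.752 min ≈ 12.8 min.

12.8 min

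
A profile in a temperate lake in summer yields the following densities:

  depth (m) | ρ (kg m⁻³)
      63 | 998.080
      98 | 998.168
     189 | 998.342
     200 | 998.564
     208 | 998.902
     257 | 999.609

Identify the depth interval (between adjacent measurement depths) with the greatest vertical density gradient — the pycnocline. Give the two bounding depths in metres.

200–208 m

Compute the density gradient over each adjacent pair:
  63–98 m: Δρ/Δz = 0.088/35 = 2.5 × 10⁻³ kg m⁻⁴
  98–189 m: Δρ/Δz = 0.174/91 = 1.9 × 10⁻³ kg m⁻⁴
  189–200 m: Δρ/Δz = 0.222/11 = 0.020 kg m⁻⁴
  200–208 m: Δρ/Δz = 0.338/8 = 0.042 kg m⁻⁴
  208–257 m: Δρ/Δz = 0.707/49 = 0.014 kg m⁻⁴
The largest gradient is in the 200–208 m interval — the pycnocline.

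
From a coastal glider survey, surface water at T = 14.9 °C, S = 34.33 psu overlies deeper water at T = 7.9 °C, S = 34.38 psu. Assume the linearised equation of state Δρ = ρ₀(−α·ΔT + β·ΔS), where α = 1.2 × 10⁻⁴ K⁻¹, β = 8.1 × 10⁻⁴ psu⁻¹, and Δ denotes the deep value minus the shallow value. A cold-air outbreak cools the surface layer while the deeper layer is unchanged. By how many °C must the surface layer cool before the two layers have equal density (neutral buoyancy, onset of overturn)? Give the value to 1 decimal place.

7.3 °C

Neutral buoyancy requires Δρ = 0, i.e. −α(T_deep − T_surf′) + β(S_deep − S_surf) = 0.
T_surf′ = T_deep − (β/α)·ΔS = 7.9 − (8.1 × 10⁻⁴/1.2 × 10⁻⁴)·(+0.05) = 7.562 °C.
Cooling required: 14.9 − (7.562) = 7.338 °C.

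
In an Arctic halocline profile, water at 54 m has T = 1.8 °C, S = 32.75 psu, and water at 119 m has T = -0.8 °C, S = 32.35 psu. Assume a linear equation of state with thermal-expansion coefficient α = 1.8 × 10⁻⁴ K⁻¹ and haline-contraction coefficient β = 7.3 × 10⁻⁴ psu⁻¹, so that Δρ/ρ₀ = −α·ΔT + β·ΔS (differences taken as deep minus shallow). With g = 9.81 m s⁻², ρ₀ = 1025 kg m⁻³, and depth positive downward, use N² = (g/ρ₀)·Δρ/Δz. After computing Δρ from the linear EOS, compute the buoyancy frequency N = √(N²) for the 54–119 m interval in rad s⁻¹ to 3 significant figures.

5.15 × 10⁻³ rad s⁻¹

ΔT = -2.6 K, ΔS = -0.40 psu (deep − shallow).
Δρ/ρ₀ = −αΔT + βΔS = 4.68 × 10⁻⁴ − 2.92 × 10⁻⁴ = 1.76 × 10⁻⁴, so Δρ ≈ 0.1804 kg m⁻³.
N² = (g/ρ₀)·Δρ/Δz = g·(Δρ/ρ₀)/Δz = 9.81 × 1.76 × 10⁻⁴ / 65 = 2.6562 × 10⁻⁵ s⁻².
N = √(2.6562 × 10⁻⁵) = 5.1538 × 10⁻³ rad s⁻¹ ≈ 5.15 × 10⁻³ rad s⁻¹.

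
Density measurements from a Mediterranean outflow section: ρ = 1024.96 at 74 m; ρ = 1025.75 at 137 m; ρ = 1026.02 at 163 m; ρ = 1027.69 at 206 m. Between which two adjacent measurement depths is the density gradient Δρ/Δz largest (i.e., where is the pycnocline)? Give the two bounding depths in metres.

Compute the density gradient over each adjacent pair:
  74–137 m: Δρ/Δz = 0.79/63 = 0.013 kg m⁻⁴
  137–163 m: Δρ/Δz = 0.27/26 = 0.010 kg m⁻⁴
  163–206 m: Δρ/Δz = 1.67/43 = 0.039 kg m⁻⁴
The largest gradient is in the 163–206 m interval — the pycnocline.

163–206 m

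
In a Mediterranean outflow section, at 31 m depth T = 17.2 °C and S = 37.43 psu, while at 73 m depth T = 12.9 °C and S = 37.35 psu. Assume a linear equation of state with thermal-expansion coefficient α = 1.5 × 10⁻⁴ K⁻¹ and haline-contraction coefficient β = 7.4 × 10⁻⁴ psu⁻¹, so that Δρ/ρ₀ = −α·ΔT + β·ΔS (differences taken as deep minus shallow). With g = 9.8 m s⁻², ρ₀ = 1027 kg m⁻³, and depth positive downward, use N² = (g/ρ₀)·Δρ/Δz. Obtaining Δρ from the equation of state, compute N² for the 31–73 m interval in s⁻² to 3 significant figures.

ΔT = -4.3 K, ΔS = -0.08 psu (deep − shallow).
Δρ/ρ₀ = −αΔT + βΔS = 6.45 × 10⁻⁴ − 5.92 × 10⁻⁵ = 5.858 × 10⁻⁴, so Δρ ≈ 0.6016 kg m⁻³.
N² = (g/ρ₀)·Δρ/Δz = g·(Δρ/ρ₀)/Δz = 9.8 × 5.858 × 10⁻⁴ / 42 = 1.3669 × 10⁻⁴ s⁻² ≈ 1.37 × 10⁻⁴ s⁻².

1.37 × 10⁻⁴ s⁻²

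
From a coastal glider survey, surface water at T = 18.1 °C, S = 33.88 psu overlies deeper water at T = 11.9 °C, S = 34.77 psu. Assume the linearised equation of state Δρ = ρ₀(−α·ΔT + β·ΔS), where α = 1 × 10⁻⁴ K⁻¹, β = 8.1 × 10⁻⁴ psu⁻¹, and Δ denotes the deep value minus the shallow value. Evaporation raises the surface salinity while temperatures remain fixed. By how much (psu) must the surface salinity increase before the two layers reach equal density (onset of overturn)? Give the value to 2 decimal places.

Neutral buoyancy requires −α(T_deep − T_surf) + β(S_deep − S_surf′) = 0.
S_surf′ = S_deep − (α/β)·ΔT = 34.77 − (1 × 10⁻⁴/8.1 × 10⁻⁴)·(-6.2) = 35.5354 psu.
Increase required: 35.5354 − 33.88 = 1.6554 psu.

1.66 psu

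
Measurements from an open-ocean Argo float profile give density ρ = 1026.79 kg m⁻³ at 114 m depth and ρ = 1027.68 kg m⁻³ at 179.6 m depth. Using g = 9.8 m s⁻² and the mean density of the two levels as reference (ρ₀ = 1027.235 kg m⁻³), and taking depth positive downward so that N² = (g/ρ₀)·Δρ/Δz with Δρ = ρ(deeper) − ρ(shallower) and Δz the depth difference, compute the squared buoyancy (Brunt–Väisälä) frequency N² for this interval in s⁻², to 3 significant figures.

1.29 × 10⁻⁴ s⁻²

Δρ = 1027.68 − 1026.79 = 0.89 kg m⁻³ over Δz = 179.6 − 114 = 65.6 m.
N² = (9.8/1027.235) × (0.89/65.6) = 1.2943 × 10⁻⁴ s⁻² ≈ 1.29 × 10⁻⁴ s⁻².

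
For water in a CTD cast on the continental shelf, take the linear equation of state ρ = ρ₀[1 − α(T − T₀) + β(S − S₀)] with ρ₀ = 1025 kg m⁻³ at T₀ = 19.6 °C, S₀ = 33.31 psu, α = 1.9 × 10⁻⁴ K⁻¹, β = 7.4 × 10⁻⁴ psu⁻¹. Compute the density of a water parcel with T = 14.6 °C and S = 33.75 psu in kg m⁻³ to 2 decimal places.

T − T₀ = -5.0 K, S − S₀ = +0.44 psu.
Bracket = 1 − α·(-5.0) + β·(+0.44) = 1 + (1.2756 × 10⁻³) = 1.0012756.
ρ = 1025 × 1.0012756 = 1026.31 kg m⁻³.

1026.31 kg m⁻³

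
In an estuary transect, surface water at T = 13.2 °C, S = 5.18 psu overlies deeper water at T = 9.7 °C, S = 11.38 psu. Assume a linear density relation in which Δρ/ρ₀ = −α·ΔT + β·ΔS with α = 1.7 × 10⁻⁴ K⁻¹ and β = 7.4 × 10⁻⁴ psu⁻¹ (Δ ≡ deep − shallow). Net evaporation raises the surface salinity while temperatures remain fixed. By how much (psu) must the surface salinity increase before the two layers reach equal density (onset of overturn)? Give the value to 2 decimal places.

7.00 psu

Neutral buoyancy requires −α(T_deep − T_surf) + β(S_deep − S_surf′) = 0.
S_surf′ = S_deep − (α/β)·ΔT = 11.38 − (1.7 × 10⁻⁴/7.4 × 10⁻⁴)·(-3.5) = 12.1841 psu.
Increase required: 12.1841 − 5.18 = 7.0041 psu.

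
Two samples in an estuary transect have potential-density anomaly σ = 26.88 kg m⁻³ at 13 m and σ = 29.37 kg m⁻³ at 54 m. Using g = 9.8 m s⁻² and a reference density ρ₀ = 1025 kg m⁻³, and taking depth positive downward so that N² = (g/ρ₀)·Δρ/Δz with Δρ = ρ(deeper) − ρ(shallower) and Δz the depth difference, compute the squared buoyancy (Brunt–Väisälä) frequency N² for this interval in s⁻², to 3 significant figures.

Δρ = 1029.37 − 1026.88 = 2.49 kg m⁻³ over Δz = 54 − 13 = 41 m.
N² = (9.8/1025) × (2.49/41) = 5.8065 × 10⁻⁴ s⁻² ≈ 5.81 × 10⁻⁴ s⁻².

5.81 × 10⁻⁴ s⁻²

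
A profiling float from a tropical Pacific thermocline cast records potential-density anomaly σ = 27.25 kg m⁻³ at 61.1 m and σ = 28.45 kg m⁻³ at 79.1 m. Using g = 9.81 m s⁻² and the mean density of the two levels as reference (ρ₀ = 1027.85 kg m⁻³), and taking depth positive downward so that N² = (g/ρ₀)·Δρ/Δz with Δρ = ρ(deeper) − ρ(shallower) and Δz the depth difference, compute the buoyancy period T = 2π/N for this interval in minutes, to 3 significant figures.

4.15 min

Δρ = 1028.45 − 1027.25 = 1.20 kg m⁻³ over Δz = 79.1 − 61.1 = 18 m.
N² = (9.81/1027.85) × (1.20/18) = 6.3628 × 10⁻⁴ s⁻².
N = √(6.3628 × 10⁻⁴) = 0.025225 rad s⁻¹, so T = 2π/N = 249.09 s = 4.1515 min ≈ 4.15 min.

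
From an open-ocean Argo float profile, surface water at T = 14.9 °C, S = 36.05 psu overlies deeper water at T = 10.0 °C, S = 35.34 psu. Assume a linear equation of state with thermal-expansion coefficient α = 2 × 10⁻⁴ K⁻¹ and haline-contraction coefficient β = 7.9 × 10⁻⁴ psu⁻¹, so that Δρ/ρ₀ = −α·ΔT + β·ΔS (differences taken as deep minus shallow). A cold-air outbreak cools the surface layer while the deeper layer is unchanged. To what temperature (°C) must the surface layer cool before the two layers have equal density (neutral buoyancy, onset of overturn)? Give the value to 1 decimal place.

Neutral buoyancy requires Δρ = 0, i.e. −α(T_deep − T_surf′) + β(S_deep − S_surf) = 0.
T_surf′ = T_deep − (β/α)·ΔS = 10.0 − (7.9 × 10⁻⁴/2 × 10⁻⁴)·(-0.71) = 12.804 °C.
Cooling required: 14.9 − (12.804) = 2.096 °C.

12.8 °C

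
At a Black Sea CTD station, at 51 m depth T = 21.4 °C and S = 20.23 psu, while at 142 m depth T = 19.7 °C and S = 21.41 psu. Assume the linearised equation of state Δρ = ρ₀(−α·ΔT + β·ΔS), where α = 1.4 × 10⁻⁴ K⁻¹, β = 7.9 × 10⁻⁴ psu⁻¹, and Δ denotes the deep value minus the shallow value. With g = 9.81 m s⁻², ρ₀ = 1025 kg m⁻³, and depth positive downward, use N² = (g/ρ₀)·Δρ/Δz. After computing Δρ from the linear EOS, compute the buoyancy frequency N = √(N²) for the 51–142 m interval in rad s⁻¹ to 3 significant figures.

ΔT = -1.7 K, ΔS = +1.18 psu (deep − shallow).
Δρ/ρ₀ = −αΔT + βΔS = 2.38 × 10⁻⁴ + 9.322 × 10⁻⁴ = 1.1702 × 10⁻³, so Δρ ≈ 1.199 kg m⁻³.
N² = (g/ρ₀)·Δρ/Δz = g·(Δρ/ρ₀)/Δz = 9.81 × 1.1702 × 10⁻³ / 91 = 1.2615 × 10⁻⁴ s⁻².
N = √(1.2615 × 10⁻⁴) = 0.011232 rad s⁻¹ ≈ 0.0112 rad s⁻¹.

0.0112 rad s⁻¹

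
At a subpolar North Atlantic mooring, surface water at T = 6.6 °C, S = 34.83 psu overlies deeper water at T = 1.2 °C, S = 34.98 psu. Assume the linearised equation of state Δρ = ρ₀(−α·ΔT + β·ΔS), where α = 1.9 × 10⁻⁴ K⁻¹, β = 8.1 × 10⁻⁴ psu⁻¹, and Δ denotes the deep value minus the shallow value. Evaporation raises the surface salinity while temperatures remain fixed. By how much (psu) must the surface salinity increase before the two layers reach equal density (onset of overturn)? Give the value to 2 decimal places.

1.42 psu

Neutral buoyancy requires −α(T_deep − T_surf) + β(S_deep − S_surf′) = 0.
S_surf′ = S_deep − (α/β)·ΔT = 34.98 − (1.9 × 10⁻⁴/8.1 × 10⁻⁴)·(-5.4) = 36.2467 psu.
Increase required: 36.2467 − 34.83 = 1.4167 psu.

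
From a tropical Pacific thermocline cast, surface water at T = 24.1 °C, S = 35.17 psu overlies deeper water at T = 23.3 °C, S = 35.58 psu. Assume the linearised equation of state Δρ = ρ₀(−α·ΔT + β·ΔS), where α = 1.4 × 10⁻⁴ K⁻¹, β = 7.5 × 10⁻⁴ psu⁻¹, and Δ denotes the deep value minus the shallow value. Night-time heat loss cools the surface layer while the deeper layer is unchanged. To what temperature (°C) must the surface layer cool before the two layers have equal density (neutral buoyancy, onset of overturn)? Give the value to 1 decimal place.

21.1 °C

Neutral buoyancy requires Δρ = 0, i.e. −α(T_deep − T_surf′) + β(S_deep − S_surf) = 0.
T_surf′ = T_deep − (β/α)·ΔS = 23.3 − (7.5 × 10⁻⁴/1.4 × 10⁻⁴)·(+0.41) = 21.104 °C.
Cooling required: 24.1 − (21.104) = 2.996 °C.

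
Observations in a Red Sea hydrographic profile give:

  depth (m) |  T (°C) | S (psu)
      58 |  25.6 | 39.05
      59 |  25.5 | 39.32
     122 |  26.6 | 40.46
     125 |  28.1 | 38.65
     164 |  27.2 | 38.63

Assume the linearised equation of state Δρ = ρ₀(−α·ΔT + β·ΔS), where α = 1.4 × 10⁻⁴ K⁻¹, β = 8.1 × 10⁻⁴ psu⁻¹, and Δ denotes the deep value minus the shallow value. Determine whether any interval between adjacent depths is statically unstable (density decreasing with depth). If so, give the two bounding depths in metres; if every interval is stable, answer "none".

122–125 m

Evaluate Δρ/ρ₀ = −αΔT + βΔS across each adjacent pair:
  58–59 m: −αΔT+βΔS = −(1.4 × 10⁻⁴)(-0.1)+(8.1 × 10⁻⁴)(+0.27) = 2.3 × 10⁻⁴ → stable
  59–122 m: −αΔT+βΔS = −(1.4 × 10⁻⁴)(+1.1)+(8.1 × 10⁻⁴)(+1.14) = 7.7 × 10⁻⁴ → stable
  122–125 m: −αΔT+βΔS = −(1.4 × 10⁻⁴)(+1.5)+(8.1 × 10⁻⁴)(-1.81) = -1.7 × 10⁻³ → UNSTABLE
  125–164 m: −αΔT+βΔS = −(1.4 × 10⁻⁴)(-0.9)+(8.1 × 10⁻⁴)(-0.02) = 1.1 × 10⁻⁴ → stable
The 122–125 m interval has Δρ < 0: lighter water underlies denser water.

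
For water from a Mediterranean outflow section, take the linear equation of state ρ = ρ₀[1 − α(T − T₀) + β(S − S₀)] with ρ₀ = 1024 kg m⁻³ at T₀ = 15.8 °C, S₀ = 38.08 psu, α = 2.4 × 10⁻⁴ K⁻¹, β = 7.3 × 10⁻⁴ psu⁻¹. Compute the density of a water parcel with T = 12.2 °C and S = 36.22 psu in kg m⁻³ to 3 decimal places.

T − T₀ = -3.6 K, S − S₀ = -1.86 psu.
Bracket = 1 − α·(-3.6) + β·(-1.86) = 1 + (-4.938 × 10⁻⁴) = 0.9995062.
ρ = 1024 × 0.9995062 = 1023.494 kg m⁻³.

1023.494 kg m⁻³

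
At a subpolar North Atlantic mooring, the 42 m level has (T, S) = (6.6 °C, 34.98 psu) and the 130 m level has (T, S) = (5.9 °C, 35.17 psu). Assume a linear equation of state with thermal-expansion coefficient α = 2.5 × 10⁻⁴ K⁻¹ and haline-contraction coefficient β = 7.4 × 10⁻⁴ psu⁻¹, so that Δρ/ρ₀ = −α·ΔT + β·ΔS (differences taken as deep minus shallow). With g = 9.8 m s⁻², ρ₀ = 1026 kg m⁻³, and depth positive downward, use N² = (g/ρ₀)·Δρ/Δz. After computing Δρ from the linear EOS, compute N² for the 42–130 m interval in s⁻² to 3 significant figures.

ΔT = -0.7 K, ΔS = +0.19 psu (deep − shallow).
Δρ/ρ₀ = −αΔT + βΔS = 1.75 × 10⁻⁴ + 1.406 × 10⁻⁴ = 3.156 × 10⁻⁴, so Δρ ≈ 0.3238 kg m⁻³.
N² = (g/ρ₀)·Δρ/Δz = g·(Δρ/ρ₀)/Δz = 9.8 × 3.156 × 10⁻⁴ / 88 = 3.5146 × 10⁻⁵ s⁻² ≈ 3.51 × 10⁻⁵ s⁻².

3.51 × 10⁻⁵ s⁻²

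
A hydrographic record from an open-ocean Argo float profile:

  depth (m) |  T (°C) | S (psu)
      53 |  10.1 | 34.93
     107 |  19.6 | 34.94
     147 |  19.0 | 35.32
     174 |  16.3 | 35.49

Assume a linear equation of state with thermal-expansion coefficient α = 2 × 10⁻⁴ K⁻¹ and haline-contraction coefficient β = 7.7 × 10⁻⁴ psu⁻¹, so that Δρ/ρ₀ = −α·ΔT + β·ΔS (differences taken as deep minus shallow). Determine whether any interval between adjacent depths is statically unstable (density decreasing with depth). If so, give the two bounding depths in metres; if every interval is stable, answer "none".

Evaluate Δρ/ρ₀ = −αΔT + βΔS across each adjacent pair:
  53–107 m: −αΔT+βΔS = −(2 × 10⁻⁴)(+9.5)+(7.7 × 10⁻⁴)(+0.01) = -1.9 × 10⁻³ → UNSTABLE
  107–147 m: −αΔT+βΔS = −(2 × 10⁻⁴)(-0.6)+(7.7 × 10⁻⁴)(+0.38) = 4.1 × 10⁻⁴ → stable
  147–174 m: −αΔT+βΔS = −(2 × 10⁻⁴)(-2.7)+(7.7 × 10⁻⁴)(+0.17) = 6.7 × 10⁻⁴ → stable
The 53–107 m interval has Δρ < 0: lighter water underlies denser water.

53–107 m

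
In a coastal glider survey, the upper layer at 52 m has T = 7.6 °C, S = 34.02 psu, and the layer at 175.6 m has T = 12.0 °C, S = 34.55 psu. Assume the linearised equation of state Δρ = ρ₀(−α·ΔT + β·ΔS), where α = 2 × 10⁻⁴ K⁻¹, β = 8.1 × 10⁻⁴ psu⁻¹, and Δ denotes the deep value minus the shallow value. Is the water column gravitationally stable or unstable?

unstable

ΔT = 12.0 − 7.6 = +4.4 K and ΔS = 34.55 − 34.02 = +0.53 psu (deep − shallow).
−αΔT = -8.80 × 10⁻⁴; βΔS = 4.293 × 10⁻⁴; sum Δρ/ρ₀ = -4.507 × 10⁻⁴.
Δρ/ρ₀ < 0, so Δρ < 0: deeper water is lighter → statically unstable; the column would overturn.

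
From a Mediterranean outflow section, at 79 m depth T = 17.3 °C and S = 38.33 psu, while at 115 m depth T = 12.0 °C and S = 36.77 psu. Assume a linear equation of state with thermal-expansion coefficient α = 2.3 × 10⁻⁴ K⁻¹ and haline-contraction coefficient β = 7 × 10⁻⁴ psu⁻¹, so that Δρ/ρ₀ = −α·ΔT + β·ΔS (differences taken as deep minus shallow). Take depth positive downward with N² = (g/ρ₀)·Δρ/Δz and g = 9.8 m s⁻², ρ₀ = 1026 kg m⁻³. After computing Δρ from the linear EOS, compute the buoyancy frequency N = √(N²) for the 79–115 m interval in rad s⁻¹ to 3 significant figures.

5.88 × 10⁻³ rad s⁻¹

ΔT = -5.3 K, ΔS = -1.56 psu (deep − shallow).
Δρ/ρ₀ = −αΔT + βΔS = 1.219 × 10⁻³ − 1.092 × 10⁻³ = 1.27 × 10⁻⁴, so Δρ ≈ 0.1303 kg m⁻³.
N² = (g/ρ₀)·Δρ/Δz = g·(Δρ/ρ₀)/Δz = 9.8 × 1.27 × 10⁻⁴ / 36 = 3.4572 × 10⁻⁵ s⁻².
N = √(3.4572 × 10⁻⁵) = 5.8798 × 10⁻³ rad s⁻¹ ≈ 5.88 × 10⁻³ rad s⁻¹.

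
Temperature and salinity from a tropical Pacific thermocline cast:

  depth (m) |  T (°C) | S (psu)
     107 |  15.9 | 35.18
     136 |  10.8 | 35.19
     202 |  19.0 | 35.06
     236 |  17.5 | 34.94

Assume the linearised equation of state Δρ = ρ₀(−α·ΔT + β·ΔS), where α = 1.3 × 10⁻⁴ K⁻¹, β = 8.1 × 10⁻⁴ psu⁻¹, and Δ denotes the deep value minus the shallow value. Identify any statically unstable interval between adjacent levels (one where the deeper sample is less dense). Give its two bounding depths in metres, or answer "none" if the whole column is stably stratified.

136–202 m

Evaluate Δρ/ρ₀ = −αΔT + βΔS across each adjacent pair:
  107–136 m: −αΔT+βΔS = −(1.3 × 10⁻⁴)(-5.1)+(8.1 × 10⁻⁴)(+0.01) = 6.7 × 10⁻⁴ → stable
  136–202 m: −αΔT+βΔS = −(1.3 × 10⁻⁴)(+8.2)+(8.1 × 10⁻⁴)(-0.13) = -1.2 × 10⁻³ → UNSTABLE
  202–236 m: −αΔT+βΔS = −(1.3 × 10⁻⁴)(-1.5)+(8.1 × 10⁻⁴)(-0.12) = 9.8 × 10⁻⁵ → stable
The 136–202 m interval has Δρ < 0: lighter water underlies denser water.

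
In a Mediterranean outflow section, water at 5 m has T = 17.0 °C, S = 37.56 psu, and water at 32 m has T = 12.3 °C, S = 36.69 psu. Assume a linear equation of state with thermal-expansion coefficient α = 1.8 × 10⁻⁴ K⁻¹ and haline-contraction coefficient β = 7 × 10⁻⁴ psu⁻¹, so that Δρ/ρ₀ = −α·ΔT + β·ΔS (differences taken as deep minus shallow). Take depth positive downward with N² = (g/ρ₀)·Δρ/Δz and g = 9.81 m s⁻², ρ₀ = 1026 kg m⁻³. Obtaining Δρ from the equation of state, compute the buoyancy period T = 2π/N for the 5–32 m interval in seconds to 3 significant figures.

677 s

ΔT = -4.7 K, ΔS = -0.87 psu (deep − shallow).
Δρ/ρ₀ = −αΔT + βΔS = 8.46 × 10⁻⁴ − 6.09 × 10⁻⁴ = 2.37 × 10⁻⁴, so Δρ ≈ 0.2432 kg m⁻³.
N² = (g/ρ₀)·Δρ/Δz = g·(Δρ/ρ₀)/Δz = 9.81 × 2.37 × 10⁻⁴ / 27 = 8.6110 × 10⁻⁵ s⁻².
N = √(8.6110 × 10⁻⁵) = 9.2795 × 10⁻³ rad s⁻¹ → T = 2π/N = 677.10 s ≈ 677 s.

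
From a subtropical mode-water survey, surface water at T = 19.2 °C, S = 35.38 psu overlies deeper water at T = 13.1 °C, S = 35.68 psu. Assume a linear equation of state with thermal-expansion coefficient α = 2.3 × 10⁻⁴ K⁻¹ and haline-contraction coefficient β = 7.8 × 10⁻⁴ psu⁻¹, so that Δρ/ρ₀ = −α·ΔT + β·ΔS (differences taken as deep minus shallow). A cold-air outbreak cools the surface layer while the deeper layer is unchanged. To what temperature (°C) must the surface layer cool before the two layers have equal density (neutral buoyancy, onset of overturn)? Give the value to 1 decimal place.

12.1 °C

Neutral buoyancy requires Δρ = 0, i.e. −α(T_deep − T_surf′) + β(S_deep − S_surf) = 0.
T_surf′ = T_deep − (β/α)·ΔS = 13.1 − (7.8 × 10⁻⁴/2.3 × 10⁻⁴)·(+0.30) = 12.083 °C.
Cooling required: 19.2 − (12.083) = 7.117 °C.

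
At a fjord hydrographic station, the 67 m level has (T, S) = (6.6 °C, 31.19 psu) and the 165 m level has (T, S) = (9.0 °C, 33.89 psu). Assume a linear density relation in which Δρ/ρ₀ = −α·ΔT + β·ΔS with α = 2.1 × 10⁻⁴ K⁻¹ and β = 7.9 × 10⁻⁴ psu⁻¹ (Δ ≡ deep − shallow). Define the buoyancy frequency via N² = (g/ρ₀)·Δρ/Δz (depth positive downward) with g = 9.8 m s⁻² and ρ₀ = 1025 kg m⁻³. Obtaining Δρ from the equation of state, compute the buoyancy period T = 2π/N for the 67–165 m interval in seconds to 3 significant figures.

492 s

ΔT = +2.4 K, ΔS = +2.70 psu (deep − shallow).
Δρ/ρ₀ = −αΔT + βΔS = -5.04 × 10⁻⁴ + 2.133 × 10⁻³ = 1.629 × 10⁻³, so Δρ ≈ 1.670 kg m⁻³.
N² = (g/ρ₀)·Δρ/Δz = g·(Δρ/ρ₀)/Δz = 9.8 × 1.629 × 10⁻³ / 98 = 1.6290 × 10⁻⁴ s⁻².
N = √(1.6290 × 10⁻⁴) = 0.012763 rad s⁻¹ → T = 2π/N = 492.30 s ≈ 492 s.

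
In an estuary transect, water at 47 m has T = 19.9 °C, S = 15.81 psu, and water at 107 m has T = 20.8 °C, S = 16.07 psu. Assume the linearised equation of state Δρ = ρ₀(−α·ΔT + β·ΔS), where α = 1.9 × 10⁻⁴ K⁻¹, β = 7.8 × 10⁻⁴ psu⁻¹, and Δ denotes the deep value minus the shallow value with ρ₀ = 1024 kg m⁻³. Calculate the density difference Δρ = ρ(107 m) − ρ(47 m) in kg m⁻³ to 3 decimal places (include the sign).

ΔT = +0.9 K, ΔS = +0.26 psu (deep − shallow).
Δρ/ρ₀ = −(1.9 × 10⁻⁴)(+0.9) + (7.8 × 10⁻⁴)(+0.26) = 3.18 × 10⁻⁵.
Δρ = 1024 × (3.18 × 10⁻⁵) = +0.033 kg m⁻³.
Positive Δρ: denser below, stable.

+0.033 kg m⁻³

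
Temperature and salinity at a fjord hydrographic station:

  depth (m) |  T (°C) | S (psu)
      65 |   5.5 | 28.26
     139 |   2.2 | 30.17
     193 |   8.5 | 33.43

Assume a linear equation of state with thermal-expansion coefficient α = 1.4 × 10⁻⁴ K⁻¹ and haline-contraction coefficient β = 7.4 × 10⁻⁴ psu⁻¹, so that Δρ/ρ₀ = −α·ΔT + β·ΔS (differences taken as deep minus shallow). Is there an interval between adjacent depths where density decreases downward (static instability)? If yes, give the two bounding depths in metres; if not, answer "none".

none

Evaluate Δρ/ρ₀ = −αΔT + βΔS across each adjacent pair:
  65–139 m: −αΔT+βΔS = −(1.4 × 10⁻⁴)(-3.3)+(7.4 × 10⁻⁴)(+1.91) = 1.9 × 10⁻³ → stable
  139–193 m: −αΔT+βΔS = −(1.4 × 10⁻⁴)(+6.3)+(7.4 × 10⁻⁴)(+3.26) = 1.5 × 10⁻³ → stable
Every interval has Δρ > 0: the column is stably stratified throughout.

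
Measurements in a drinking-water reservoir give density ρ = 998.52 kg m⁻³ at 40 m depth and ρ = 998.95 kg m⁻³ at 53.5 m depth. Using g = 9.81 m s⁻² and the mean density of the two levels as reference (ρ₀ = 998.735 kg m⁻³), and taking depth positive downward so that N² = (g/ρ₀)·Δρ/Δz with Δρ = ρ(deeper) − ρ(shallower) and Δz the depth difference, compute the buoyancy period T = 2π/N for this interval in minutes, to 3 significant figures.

5.92 min

Δρ = 998.95 − 998.52 = 0.43 kg m⁻³ over Δz = 53.5 − 40 = 13.5 m.
N² = (9.81/998.735) × (0.43/13.5) = 3.1286 × 10⁻⁴ s⁻².
N = √(3.1286 × 10⁻⁴) = 0.017688 rad s⁻¹, so T = 2π/N = 355.22 s = 5.9203 min ≈ 5.92 min.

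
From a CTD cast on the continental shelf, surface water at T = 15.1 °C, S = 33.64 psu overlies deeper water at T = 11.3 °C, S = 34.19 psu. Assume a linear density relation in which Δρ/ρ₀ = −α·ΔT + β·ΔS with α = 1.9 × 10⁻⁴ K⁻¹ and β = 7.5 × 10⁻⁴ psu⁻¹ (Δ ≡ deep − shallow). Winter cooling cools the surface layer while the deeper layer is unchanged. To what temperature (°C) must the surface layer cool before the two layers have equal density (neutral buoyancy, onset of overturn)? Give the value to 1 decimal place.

9.1 °C

Neutral buoyancy requires Δρ = 0, i.e. −α(T_deep − T_surf′) + β(S_deep − S_surf) = 0.
T_surf′ = T_deep − (β/α)·ΔS = 11.3 − (7.5 × 10⁻⁴/1.9 × 10⁻⁴)·(+0.55) = 9.129 °C.
Cooling required: 15.1 − (9.129) = 5.971 °C.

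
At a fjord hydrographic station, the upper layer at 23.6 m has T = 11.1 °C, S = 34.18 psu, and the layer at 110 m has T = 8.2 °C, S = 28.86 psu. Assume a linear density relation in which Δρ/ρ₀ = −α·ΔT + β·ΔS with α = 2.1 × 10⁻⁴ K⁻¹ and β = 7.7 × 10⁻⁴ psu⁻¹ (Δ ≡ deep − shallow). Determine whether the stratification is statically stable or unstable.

unstable

ΔT = 8.2 − 11.1 = -2.9 K and ΔS = 28.86 − 34.18 = -5.32 psu (deep − shallow).
−αΔT = 6.09 × 10⁻⁴; βΔS = -4.0964 × 10⁻³; sum Δρ/ρ₀ = -3.4874 × 10⁻³.
Δρ/ρ₀ < 0, so Δρ < 0: deeper water is lighter → statically unstable; the column would overturn.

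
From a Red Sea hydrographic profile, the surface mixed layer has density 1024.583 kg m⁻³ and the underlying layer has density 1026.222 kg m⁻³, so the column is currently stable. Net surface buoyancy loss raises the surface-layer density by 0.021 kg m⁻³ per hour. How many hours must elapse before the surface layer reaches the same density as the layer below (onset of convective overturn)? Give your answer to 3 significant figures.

78.0 hours

Density deficit of the surface layer: 1026.222 − 1024.583 = 1.639 kg m⁻³.
Required change = 1.639 / 0.021 = 78.0 hours.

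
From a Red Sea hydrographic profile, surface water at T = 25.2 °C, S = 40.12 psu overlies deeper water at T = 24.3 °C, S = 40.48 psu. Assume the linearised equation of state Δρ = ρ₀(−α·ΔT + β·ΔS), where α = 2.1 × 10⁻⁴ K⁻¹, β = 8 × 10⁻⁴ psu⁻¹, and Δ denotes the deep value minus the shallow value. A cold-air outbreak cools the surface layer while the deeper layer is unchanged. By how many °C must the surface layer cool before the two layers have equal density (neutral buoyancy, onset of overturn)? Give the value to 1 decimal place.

2.3 °C

Neutral buoyancy requires Δρ = 0, i.e. −α(T_deep − T_surf′) + β(S_deep − S_surf) = 0.
T_surf′ = T_deep − (β/α)·ΔS = 24.3 − (8 × 10⁻⁴/2.1 × 10⁻⁴)·(+0.36) = 22.929 °C.
Cooling required: 25.2 − (22.929) = 2.271 °C.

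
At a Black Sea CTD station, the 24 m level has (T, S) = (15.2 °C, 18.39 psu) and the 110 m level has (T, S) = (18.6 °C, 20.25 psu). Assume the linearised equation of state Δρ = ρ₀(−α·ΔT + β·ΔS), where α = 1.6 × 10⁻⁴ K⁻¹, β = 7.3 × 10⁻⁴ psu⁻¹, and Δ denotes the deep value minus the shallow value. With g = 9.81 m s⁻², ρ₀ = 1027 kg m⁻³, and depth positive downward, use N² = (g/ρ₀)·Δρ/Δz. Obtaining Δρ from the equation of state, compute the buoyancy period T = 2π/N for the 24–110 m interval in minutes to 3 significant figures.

ΔT = +3.4 K, ΔS = +1.86 psu (deep − shallow).
Δρ/ρ₀ = −αΔT + βΔS = -5.44 × 10⁻⁴ + 1.3578 × 10⁻³ = 8.138 × 10⁻⁴, so Δρ ≈ 0.8358 kg m⁻³.
N² = (g/ρ₀)·Δρ/Δz = g·(Δρ/ρ₀)/Δz = 9.81 × 8.138 × 10⁻⁴ / 86 = 9.2830 × 10⁻⁵ s⁻².
N = √(9.2830 × 10⁻⁵) = 9.6348 × 10⁻³ rad s⁻¹ → T = 2π/N = 652.13 s = 10.869 min ≈ 10.9 min.

10.9 min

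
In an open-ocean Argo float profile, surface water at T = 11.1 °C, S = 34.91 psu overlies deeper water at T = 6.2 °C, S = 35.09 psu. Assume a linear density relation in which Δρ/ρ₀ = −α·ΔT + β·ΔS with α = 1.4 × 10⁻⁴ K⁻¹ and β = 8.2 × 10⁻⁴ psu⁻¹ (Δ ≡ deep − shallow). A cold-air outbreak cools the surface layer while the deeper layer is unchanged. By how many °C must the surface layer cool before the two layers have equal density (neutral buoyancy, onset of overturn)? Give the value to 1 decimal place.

Neutral buoyancy requires Δρ = 0, i.e. −α(T_deep − T_surf′) + β(S_deep − S_surf) = 0.
T_surf′ = T_deep − (β/α)·ΔS = 6.2 − (8.2 × 10⁻⁴/1.4 × 10⁻⁴)·(+0.18) = 5.146 °C.
Cooling required: 11.1 − (5.146) = 5.954 °C.

6.0 °C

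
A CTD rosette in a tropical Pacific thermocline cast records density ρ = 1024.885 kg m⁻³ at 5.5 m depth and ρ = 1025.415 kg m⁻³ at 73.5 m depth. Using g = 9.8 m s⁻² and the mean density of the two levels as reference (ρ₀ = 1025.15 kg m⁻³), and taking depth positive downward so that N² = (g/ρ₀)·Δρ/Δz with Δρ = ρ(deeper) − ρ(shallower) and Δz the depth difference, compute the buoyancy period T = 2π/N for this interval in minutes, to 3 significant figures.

12.1 min

Δρ = 1025.415 − 1024.885 = 0.530 kg m⁻³ over Δz = 73.5 − 5.5 = 68 m.
N² = (9.8/1025.15) × (0.530/68) = 7.4508 × 10⁻⁵ s⁻².
N = √(7.4508 × 10⁻⁵) = 8.6318 × 10⁻³ rad s⁻¹, so T = 2π/N = 727.91 s = 12.132 min ≈ 12.1 min.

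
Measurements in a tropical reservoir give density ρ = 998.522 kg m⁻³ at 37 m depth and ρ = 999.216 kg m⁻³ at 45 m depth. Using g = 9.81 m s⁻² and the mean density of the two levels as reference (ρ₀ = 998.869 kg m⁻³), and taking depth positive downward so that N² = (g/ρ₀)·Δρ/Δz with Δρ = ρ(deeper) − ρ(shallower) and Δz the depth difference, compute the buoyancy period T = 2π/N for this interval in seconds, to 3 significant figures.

Δρ = 999.216 − 998.522 = 0.694 kg m⁻³ over Δz = 45 − 37 = 8 m.
N² = (9.81/998.869) × (0.694/8) = 8.5198 × 10⁻⁴ s⁻².
N = √(8.5198 × 10⁻⁴) = 0.029189 rad s⁻¹, so T = 2π/N = 215.26 s ≈ 215 s.

215 s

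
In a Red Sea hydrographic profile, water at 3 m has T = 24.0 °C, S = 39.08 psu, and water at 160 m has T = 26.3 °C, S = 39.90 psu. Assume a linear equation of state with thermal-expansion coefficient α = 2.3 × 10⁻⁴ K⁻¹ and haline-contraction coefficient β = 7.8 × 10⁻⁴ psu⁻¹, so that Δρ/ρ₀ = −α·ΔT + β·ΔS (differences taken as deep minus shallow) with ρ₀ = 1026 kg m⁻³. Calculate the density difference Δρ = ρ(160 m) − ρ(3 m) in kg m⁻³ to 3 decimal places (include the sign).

ΔT = +2.3 K, ΔS = +0.82 psu (deep − shallow).
Δρ/ρ₀ = −(2.3 × 10⁻⁴)(+2.3) + (7.8 × 10⁻⁴)(+0.82) = 1.106 × 10⁻⁴.
Δρ = 1026 × (1.106 × 10⁻⁴) = +0.113 kg m⁻³.
Positive Δρ: denser below, stable.

+0.113 kg m⁻³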